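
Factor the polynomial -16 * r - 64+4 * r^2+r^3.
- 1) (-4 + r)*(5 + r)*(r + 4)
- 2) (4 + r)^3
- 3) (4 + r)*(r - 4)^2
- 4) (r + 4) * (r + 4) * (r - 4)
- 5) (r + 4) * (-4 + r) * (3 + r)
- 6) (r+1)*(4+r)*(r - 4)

We need to factor -16 * r - 64+4 * r^2+r^3.
The factored form is (r + 4) * (r + 4) * (r - 4).
4) (r + 4) * (r + 4) * (r - 4)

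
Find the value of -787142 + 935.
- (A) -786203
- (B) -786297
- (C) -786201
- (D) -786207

-787142 + 935 = -786207
D) -786207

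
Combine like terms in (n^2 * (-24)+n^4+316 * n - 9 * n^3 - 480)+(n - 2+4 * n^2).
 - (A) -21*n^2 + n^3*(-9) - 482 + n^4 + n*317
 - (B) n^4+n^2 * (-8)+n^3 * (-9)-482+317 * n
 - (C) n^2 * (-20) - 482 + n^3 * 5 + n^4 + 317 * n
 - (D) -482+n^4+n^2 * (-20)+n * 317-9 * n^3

Adding the polynomials and combining like terms:
(n^2*(-24) + n^4 + 316*n - 9*n^3 - 480) + (n - 2 + 4*n^2)
= -482+n^4+n^2 * (-20)+n * 317-9 * n^3
D) -482+n^4+n^2 * (-20)+n * 317-9 * n^3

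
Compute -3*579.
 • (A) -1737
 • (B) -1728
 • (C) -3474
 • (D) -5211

-3 * 579 = -1737
A) -1737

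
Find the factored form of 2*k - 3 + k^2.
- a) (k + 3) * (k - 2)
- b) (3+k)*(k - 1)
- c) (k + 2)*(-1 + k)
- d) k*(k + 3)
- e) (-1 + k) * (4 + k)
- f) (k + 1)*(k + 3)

We need to factor 2*k - 3 + k^2.
The factored form is (3+k)*(k - 1).
b) (3+k)*(k - 1)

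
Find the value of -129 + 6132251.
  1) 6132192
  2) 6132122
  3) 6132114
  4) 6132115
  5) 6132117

-129 + 6132251 = 6132122
2) 6132122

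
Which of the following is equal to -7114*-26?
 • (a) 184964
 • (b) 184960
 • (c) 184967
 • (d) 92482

-7114 * -26 = 184964
a) 184964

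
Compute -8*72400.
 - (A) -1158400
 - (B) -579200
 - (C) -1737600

-8 * 72400 = -579200
B) -579200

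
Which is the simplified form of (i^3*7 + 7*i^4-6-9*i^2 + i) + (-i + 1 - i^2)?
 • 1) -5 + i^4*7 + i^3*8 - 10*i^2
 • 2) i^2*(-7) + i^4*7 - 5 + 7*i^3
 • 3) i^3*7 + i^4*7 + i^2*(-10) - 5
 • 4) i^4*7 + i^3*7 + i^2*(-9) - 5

Adding the polynomials and combining like terms:
(i^3*7 + 7*i^4 - 6 - 9*i^2 + i) + (-i + 1 - i^2)
= i^3*7 + i^4*7 + i^2*(-10) - 5
3) i^3*7 + i^4*7 + i^2*(-10) - 5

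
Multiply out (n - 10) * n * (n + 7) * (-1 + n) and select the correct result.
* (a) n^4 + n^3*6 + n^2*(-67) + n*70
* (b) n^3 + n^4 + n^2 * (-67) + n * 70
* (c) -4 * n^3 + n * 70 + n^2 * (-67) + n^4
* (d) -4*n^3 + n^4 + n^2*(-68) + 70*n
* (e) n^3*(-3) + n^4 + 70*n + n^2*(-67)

Expanding (n - 10) * n * (n + 7) * (-1 + n):
= -4 * n^3 + n * 70 + n^2 * (-67) + n^4
c) -4 * n^3 + n * 70 + n^2 * (-67) + n^4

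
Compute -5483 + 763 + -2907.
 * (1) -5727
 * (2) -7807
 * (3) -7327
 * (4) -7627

First: -5483 + 763 = -4720
Then: -4720 + -2907 = -7627
4) -7627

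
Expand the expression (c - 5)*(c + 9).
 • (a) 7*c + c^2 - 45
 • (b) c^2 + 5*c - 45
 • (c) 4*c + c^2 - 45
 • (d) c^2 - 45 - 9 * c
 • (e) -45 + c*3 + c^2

Expanding (c - 5)*(c + 9):
= 4*c + c^2 - 45
c) 4*c + c^2 - 45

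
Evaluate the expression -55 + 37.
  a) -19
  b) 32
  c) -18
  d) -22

-55 + 37 = -18
c) -18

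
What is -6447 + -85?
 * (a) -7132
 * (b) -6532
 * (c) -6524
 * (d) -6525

-6447 + -85 = -6532
b) -6532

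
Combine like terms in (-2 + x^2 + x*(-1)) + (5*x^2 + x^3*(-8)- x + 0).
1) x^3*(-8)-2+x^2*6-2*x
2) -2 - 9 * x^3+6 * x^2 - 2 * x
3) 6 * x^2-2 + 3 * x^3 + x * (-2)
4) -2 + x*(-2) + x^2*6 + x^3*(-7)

Adding the polynomials and combining like terms:
(-2 + x^2 + x*(-1)) + (5*x^2 + x^3*(-8) - x + 0)
= x^3*(-8)-2+x^2*6-2*x
1) x^3*(-8)-2+x^2*6-2*x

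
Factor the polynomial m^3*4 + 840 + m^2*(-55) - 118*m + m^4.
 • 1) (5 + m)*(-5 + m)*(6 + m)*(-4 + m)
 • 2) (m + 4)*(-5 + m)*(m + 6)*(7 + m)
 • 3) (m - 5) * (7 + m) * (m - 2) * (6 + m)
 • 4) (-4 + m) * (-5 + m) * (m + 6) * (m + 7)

We need to factor m^3*4 + 840 + m^2*(-55) - 118*m + m^4.
The factored form is (-4 + m) * (-5 + m) * (m + 6) * (m + 7).
4) (-4 + m) * (-5 + m) * (m + 6) * (m + 7)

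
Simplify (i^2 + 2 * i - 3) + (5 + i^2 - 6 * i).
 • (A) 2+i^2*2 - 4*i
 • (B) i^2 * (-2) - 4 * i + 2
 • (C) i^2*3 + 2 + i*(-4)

Adding the polynomials and combining like terms:
(i^2 + 2*i - 3) + (5 + i^2 - 6*i)
= 2+i^2*2 - 4*i
A) 2+i^2*2 - 4*i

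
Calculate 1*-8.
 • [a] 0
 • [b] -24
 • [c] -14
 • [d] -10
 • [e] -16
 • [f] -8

1 * -8 = -8
f) -8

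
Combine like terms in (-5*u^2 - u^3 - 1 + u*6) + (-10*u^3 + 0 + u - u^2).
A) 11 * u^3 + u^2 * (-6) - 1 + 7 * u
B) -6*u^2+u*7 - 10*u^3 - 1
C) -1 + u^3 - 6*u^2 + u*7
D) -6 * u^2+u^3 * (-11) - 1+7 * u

Adding the polynomials and combining like terms:
(-5*u^2 - u^3 - 1 + u*6) + (-10*u^3 + 0 + u - u^2)
= -6 * u^2+u^3 * (-11) - 1+7 * u
D) -6 * u^2+u^3 * (-11) - 1+7 * u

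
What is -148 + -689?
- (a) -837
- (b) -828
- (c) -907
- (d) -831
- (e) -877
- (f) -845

-148 + -689 = -837
a) -837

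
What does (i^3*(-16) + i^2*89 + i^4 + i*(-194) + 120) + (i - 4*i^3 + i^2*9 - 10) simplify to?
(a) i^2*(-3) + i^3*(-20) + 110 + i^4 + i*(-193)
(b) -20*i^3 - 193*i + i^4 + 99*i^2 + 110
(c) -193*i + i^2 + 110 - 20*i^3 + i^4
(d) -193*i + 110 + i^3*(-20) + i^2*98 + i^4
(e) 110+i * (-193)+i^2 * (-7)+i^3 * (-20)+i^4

Adding the polynomials and combining like terms:
(i^3*(-16) + i^2*89 + i^4 + i*(-194) + 120) + (i - 4*i^3 + i^2*9 - 10)
= -193*i + 110 + i^3*(-20) + i^2*98 + i^4
d) -193*i + 110 + i^3*(-20) + i^2*98 + i^4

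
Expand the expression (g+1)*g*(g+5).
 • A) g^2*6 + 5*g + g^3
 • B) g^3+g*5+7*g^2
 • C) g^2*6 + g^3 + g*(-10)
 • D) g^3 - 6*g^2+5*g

Expanding (g+1)*g*(g+5):
= g^2*6 + 5*g + g^3
A) g^2*6 + 5*g + g^3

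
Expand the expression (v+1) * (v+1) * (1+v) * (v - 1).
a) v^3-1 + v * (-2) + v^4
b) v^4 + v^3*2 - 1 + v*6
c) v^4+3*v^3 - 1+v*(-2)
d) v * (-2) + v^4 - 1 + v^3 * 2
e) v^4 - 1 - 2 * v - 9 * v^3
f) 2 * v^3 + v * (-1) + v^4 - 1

Expanding (v+1) * (v+1) * (1+v) * (v - 1):
= v * (-2) + v^4 - 1 + v^3 * 2
d) v * (-2) + v^4 - 1 + v^3 * 2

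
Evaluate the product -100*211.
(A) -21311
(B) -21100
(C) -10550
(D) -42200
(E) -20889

-100 * 211 = -21100
B) -21100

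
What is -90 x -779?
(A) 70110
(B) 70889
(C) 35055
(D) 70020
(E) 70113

-90 * -779 = 70110
A) 70110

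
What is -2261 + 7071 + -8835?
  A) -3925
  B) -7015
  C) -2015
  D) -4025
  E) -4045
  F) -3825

First: -2261 + 7071 = 4810
Then: 4810 + -8835 = -4025
D) -4025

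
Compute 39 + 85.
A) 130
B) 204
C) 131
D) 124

39 + 85 = 124
D) 124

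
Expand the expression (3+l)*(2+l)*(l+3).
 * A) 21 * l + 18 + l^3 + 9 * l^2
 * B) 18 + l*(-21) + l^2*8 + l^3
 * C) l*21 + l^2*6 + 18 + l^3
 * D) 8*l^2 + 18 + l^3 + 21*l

Expanding (3+l)*(2+l)*(l+3):
= 8*l^2 + 18 + l^3 + 21*l
D) 8*l^2 + 18 + l^3 + 21*l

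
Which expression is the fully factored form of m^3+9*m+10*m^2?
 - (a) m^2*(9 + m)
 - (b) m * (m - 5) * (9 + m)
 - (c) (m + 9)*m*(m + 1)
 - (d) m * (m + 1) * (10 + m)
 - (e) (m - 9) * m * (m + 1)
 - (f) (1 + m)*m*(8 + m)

We need to factor m^3+9*m+10*m^2.
The factored form is (m + 9)*m*(m + 1).
c) (m + 9)*m*(m + 1)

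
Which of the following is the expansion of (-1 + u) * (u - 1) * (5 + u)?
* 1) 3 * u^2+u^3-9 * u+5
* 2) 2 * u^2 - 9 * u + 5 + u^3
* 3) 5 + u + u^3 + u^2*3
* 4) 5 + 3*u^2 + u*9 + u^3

Expanding (-1 + u) * (u - 1) * (5 + u):
= 3 * u^2+u^3-9 * u+5
1) 3 * u^2+u^3-9 * u+5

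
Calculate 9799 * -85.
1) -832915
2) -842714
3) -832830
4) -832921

9799 * -85 = -832915
1) -832915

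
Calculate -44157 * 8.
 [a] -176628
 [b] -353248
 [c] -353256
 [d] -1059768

-44157 * 8 = -353256
c) -353256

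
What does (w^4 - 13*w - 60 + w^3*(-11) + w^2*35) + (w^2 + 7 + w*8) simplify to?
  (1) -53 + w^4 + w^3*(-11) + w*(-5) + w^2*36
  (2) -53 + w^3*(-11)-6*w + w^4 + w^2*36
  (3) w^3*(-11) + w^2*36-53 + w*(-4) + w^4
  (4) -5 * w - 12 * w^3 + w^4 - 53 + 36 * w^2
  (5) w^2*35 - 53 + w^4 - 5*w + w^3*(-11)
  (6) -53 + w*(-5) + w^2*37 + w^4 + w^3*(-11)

Adding the polynomials and combining like terms:
(w^4 - 13*w - 60 + w^3*(-11) + w^2*35) + (w^2 + 7 + w*8)
= -53 + w^4 + w^3*(-11) + w*(-5) + w^2*36
1) -53 + w^4 + w^3*(-11) + w*(-5) + w^2*36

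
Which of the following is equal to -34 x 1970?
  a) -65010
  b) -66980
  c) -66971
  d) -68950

-34 * 1970 = -66980
b) -66980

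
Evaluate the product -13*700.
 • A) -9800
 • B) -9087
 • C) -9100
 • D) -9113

-13 * 700 = -9100
C) -9100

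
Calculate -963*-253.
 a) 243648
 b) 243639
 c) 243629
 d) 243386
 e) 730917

-963 * -253 = 243639
b) 243639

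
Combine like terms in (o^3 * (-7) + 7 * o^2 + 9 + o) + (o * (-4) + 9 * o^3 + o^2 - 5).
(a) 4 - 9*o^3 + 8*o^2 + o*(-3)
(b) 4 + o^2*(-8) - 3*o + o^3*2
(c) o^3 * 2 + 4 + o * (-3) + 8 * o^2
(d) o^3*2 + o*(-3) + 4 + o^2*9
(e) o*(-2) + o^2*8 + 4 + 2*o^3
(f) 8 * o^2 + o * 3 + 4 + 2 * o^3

Adding the polynomials and combining like terms:
(o^3*(-7) + 7*o^2 + 9 + o) + (o*(-4) + 9*o^3 + o^2 - 5)
= o^3 * 2 + 4 + o * (-3) + 8 * o^2
c) o^3 * 2 + 4 + o * (-3) + 8 * o^2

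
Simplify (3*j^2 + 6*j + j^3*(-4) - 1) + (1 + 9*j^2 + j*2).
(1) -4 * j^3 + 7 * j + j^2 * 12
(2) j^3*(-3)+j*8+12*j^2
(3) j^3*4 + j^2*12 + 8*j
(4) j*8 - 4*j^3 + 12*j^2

Adding the polynomials and combining like terms:
(3*j^2 + 6*j + j^3*(-4) - 1) + (1 + 9*j^2 + j*2)
= j*8 - 4*j^3 + 12*j^2
4) j*8 - 4*j^3 + 12*j^2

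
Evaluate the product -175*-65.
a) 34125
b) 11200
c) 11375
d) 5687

-175 * -65 = 11375
c) 11375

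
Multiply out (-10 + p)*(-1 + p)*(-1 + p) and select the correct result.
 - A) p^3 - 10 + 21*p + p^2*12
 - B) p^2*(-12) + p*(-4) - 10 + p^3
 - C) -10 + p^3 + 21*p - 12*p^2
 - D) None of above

Expanding (-10 + p)*(-1 + p)*(-1 + p):
= -10 + p^3 + 21*p - 12*p^2
C) -10 + p^3 + 21*p - 12*p^2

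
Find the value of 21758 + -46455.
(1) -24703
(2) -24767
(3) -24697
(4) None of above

21758 + -46455 = -24697
3) -24697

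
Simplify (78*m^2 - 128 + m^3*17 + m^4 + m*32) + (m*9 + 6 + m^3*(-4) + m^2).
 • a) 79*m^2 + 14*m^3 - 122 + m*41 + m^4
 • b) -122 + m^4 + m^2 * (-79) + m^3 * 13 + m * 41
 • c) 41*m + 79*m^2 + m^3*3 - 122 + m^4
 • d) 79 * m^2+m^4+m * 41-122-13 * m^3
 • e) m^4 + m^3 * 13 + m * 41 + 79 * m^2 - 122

Adding the polynomials and combining like terms:
(78*m^2 - 128 + m^3*17 + m^4 + m*32) + (m*9 + 6 + m^3*(-4) + m^2)
= m^4 + m^3 * 13 + m * 41 + 79 * m^2 - 122
e) m^4 + m^3 * 13 + m * 41 + 79 * m^2 - 122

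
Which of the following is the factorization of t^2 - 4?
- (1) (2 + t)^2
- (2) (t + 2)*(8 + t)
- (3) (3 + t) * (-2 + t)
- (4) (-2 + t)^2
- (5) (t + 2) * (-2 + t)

We need to factor t^2 - 4.
The factored form is (t + 2) * (-2 + t).
5) (t + 2) * (-2 + t)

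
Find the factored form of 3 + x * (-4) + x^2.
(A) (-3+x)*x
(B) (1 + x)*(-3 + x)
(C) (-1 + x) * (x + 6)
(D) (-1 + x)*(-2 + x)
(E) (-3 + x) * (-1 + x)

We need to factor 3 + x * (-4) + x^2.
The factored form is (-3 + x) * (-1 + x).
E) (-3 + x) * (-1 + x)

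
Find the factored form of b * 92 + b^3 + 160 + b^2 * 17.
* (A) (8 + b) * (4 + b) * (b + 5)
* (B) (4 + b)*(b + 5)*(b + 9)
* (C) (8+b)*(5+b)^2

We need to factor b * 92 + b^3 + 160 + b^2 * 17.
The factored form is (8 + b) * (4 + b) * (b + 5).
A) (8 + b) * (4 + b) * (b + 5)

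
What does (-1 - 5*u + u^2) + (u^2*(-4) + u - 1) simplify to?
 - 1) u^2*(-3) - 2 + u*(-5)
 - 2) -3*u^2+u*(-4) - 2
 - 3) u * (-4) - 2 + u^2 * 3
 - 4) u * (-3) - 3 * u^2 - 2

Adding the polynomials and combining like terms:
(-1 - 5*u + u^2) + (u^2*(-4) + u - 1)
= -3*u^2+u*(-4) - 2
2) -3*u^2+u*(-4) - 2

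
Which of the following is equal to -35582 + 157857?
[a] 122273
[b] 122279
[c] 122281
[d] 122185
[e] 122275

-35582 + 157857 = 122275
e) 122275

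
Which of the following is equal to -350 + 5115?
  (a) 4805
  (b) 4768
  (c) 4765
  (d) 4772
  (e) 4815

-350 + 5115 = 4765
c) 4765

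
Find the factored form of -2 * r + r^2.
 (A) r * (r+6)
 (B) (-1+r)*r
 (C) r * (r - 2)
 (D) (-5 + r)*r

We need to factor -2 * r + r^2.
The factored form is r * (r - 2).
C) r * (r - 2)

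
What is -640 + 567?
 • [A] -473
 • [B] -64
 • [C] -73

-640 + 567 = -73
C) -73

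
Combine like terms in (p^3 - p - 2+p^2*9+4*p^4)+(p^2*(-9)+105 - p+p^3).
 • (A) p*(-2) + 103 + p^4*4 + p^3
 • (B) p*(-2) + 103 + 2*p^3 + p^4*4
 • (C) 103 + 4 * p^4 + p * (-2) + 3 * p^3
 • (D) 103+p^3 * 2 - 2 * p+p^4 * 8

Adding the polynomials and combining like terms:
(p^3 - p - 2 + p^2*9 + 4*p^4) + (p^2*(-9) + 105 - p + p^3)
= p*(-2) + 103 + 2*p^3 + p^4*4
B) p*(-2) + 103 + 2*p^3 + p^4*4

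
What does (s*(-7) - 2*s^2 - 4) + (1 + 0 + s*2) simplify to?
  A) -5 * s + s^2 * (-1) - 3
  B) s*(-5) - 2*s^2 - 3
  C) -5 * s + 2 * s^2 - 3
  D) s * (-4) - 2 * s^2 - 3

Adding the polynomials and combining like terms:
(s*(-7) - 2*s^2 - 4) + (1 + 0 + s*2)
= s*(-5) - 2*s^2 - 3
B) s*(-5) - 2*s^2 - 3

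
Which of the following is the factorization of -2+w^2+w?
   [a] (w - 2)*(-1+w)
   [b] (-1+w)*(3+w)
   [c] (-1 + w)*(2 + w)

We need to factor -2+w^2+w.
The factored form is (-1 + w)*(2 + w).
c) (-1 + w)*(2 + w)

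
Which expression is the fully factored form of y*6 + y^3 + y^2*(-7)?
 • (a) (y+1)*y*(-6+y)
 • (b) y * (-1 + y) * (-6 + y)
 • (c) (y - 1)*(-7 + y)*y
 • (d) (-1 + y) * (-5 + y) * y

We need to factor y*6 + y^3 + y^2*(-7).
The factored form is y * (-1 + y) * (-6 + y).
b) y * (-1 + y) * (-6 + y)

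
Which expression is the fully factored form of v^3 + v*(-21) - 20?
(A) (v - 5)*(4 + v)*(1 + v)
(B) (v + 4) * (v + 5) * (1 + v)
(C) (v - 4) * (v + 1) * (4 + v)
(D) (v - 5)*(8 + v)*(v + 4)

We need to factor v^3 + v*(-21) - 20.
The factored form is (v - 5)*(4 + v)*(1 + v).
A) (v - 5)*(4 + v)*(1 + v)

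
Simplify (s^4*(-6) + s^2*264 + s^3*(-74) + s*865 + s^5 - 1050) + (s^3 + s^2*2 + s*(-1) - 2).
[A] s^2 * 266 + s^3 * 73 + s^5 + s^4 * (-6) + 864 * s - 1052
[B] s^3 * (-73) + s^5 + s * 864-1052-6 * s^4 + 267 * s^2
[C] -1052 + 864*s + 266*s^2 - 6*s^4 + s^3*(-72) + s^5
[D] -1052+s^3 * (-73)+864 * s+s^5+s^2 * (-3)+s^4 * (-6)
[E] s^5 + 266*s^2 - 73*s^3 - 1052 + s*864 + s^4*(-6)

Adding the polynomials and combining like terms:
(s^4*(-6) + s^2*264 + s^3*(-74) + s*865 + s^5 - 1050) + (s^3 + s^2*2 + s*(-1) - 2)
= s^5 + 266*s^2 - 73*s^3 - 1052 + s*864 + s^4*(-6)
E) s^5 + 266*s^2 - 73*s^3 - 1052 + s*864 + s^4*(-6)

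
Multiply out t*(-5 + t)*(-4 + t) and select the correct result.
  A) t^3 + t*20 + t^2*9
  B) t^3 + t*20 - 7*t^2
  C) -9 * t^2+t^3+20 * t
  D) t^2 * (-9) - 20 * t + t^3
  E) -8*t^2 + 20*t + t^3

Expanding t*(-5 + t)*(-4 + t):
= -9 * t^2+t^3+20 * t
C) -9 * t^2+t^3+20 * t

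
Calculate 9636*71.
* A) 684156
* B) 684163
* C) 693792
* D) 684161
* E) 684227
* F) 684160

9636 * 71 = 684156
A) 684156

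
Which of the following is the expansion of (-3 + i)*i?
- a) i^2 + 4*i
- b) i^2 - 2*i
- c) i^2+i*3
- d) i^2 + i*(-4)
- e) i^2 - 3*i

Expanding (-3 + i)*i:
= i^2 - 3*i
e) i^2 - 3*i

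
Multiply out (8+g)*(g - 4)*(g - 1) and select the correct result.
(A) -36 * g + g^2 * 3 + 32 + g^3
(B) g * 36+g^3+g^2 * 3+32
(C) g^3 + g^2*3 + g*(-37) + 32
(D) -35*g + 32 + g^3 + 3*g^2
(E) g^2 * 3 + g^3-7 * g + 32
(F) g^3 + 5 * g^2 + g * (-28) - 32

Expanding (8+g)*(g - 4)*(g - 1):
= -36 * g + g^2 * 3 + 32 + g^3
A) -36 * g + g^2 * 3 + 32 + g^3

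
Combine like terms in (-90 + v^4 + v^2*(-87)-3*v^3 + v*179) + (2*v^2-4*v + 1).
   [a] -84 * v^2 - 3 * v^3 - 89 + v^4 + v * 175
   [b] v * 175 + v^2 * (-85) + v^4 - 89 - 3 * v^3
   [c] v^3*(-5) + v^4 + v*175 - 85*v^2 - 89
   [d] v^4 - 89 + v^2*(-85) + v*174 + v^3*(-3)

Adding the polynomials and combining like terms:
(-90 + v^4 + v^2*(-87) - 3*v^3 + v*179) + (2*v^2 - 4*v + 1)
= v * 175 + v^2 * (-85) + v^4 - 89 - 3 * v^3
b) v * 175 + v^2 * (-85) + v^4 - 89 - 3 * v^3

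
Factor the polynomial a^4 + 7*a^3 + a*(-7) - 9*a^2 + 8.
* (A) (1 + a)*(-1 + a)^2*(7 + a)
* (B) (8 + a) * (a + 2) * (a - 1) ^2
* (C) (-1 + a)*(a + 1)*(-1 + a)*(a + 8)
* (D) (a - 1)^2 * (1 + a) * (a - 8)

We need to factor a^4 + 7*a^3 + a*(-7) - 9*a^2 + 8.
The factored form is (-1 + a)*(a + 1)*(-1 + a)*(a + 8).
C) (-1 + a)*(a + 1)*(-1 + a)*(a + 8)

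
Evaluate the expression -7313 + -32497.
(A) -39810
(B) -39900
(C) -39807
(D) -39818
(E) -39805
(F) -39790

-7313 + -32497 = -39810
A) -39810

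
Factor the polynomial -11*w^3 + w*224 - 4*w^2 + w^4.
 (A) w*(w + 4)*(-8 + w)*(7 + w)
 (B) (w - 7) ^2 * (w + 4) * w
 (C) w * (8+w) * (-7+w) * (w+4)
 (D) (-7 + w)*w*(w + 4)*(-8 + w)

We need to factor -11*w^3 + w*224 - 4*w^2 + w^4.
The factored form is (-7 + w)*w*(w + 4)*(-8 + w).
D) (-7 + w)*w*(w + 4)*(-8 + w)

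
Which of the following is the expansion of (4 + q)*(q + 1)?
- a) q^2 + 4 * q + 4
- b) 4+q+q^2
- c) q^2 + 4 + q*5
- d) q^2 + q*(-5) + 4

Expanding (4 + q)*(q + 1):
= q^2 + 4 + q*5
c) q^2 + 4 + q*5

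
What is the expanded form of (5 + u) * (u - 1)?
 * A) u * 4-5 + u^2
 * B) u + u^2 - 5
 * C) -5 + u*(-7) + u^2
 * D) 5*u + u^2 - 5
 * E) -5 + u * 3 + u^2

Expanding (5 + u) * (u - 1):
= u * 4-5 + u^2
A) u * 4-5 + u^2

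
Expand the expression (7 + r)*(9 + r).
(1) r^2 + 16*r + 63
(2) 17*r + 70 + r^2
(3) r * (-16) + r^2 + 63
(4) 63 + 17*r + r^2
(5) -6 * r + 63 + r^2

Expanding (7 + r)*(9 + r):
= r^2 + 16*r + 63
1) r^2 + 16*r + 63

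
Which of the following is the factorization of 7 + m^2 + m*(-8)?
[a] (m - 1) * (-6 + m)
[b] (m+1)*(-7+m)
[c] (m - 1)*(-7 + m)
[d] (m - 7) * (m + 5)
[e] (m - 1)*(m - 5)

We need to factor 7 + m^2 + m*(-8).
The factored form is (m - 1)*(-7 + m).
c) (m - 1)*(-7 + m)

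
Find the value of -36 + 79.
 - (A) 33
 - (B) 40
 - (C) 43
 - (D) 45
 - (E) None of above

-36 + 79 = 43
C) 43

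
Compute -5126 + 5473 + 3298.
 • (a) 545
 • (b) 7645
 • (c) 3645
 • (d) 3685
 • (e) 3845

First: -5126 + 5473 = 347
Then: 347 + 3298 = 3645
c) 3645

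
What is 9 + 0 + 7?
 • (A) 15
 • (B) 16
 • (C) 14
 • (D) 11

First: 9 + 0 = 9
Then: 9 + 7 = 16
B) 16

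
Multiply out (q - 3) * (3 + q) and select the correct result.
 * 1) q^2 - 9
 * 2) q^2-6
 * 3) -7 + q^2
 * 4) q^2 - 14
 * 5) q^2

Expanding (q - 3) * (3 + q):
= q^2 - 9
1) q^2 - 9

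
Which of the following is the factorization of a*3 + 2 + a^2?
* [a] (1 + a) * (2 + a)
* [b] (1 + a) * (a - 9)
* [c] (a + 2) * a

We need to factor a*3 + 2 + a^2.
The factored form is (1 + a) * (2 + a).
a) (1 + a) * (2 + a)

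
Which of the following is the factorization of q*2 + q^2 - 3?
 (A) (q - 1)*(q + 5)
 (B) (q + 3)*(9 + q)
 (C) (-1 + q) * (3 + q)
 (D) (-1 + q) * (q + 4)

We need to factor q*2 + q^2 - 3.
The factored form is (-1 + q) * (3 + q).
C) (-1 + q) * (3 + q)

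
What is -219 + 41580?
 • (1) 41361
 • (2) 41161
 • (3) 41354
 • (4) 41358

-219 + 41580 = 41361
1) 41361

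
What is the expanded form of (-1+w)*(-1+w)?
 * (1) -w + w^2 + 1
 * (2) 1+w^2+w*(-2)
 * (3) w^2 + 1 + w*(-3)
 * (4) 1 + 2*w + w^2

Expanding (-1+w)*(-1+w):
= 1+w^2+w*(-2)
2) 1+w^2+w*(-2)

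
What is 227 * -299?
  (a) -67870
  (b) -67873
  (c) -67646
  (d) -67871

227 * -299 = -67873
b) -67873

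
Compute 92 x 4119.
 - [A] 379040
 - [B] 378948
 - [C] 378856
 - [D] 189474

92 * 4119 = 378948
B) 378948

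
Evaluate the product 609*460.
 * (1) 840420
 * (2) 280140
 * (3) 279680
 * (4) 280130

609 * 460 = 280140
2) 280140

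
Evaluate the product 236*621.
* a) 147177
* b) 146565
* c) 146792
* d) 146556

236 * 621 = 146556
d) 146556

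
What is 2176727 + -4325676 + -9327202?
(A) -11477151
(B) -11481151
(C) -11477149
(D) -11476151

First: 2176727 + -4325676 = -2148949
Then: -2148949 + -9327202 = -11476151
D) -11476151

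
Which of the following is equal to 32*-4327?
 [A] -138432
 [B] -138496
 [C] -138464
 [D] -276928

32 * -4327 = -138464
C) -138464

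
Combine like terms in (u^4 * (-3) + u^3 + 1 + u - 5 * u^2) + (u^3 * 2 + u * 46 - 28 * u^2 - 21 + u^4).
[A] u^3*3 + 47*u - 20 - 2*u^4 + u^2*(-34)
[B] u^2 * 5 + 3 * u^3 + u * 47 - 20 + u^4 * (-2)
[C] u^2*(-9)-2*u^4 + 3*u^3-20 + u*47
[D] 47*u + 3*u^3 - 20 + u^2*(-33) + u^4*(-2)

Adding the polynomials and combining like terms:
(u^4*(-3) + u^3 + 1 + u - 5*u^2) + (u^3*2 + u*46 - 28*u^2 - 21 + u^4)
= 47*u + 3*u^3 - 20 + u^2*(-33) + u^4*(-2)
D) 47*u + 3*u^3 - 20 + u^2*(-33) + u^4*(-2)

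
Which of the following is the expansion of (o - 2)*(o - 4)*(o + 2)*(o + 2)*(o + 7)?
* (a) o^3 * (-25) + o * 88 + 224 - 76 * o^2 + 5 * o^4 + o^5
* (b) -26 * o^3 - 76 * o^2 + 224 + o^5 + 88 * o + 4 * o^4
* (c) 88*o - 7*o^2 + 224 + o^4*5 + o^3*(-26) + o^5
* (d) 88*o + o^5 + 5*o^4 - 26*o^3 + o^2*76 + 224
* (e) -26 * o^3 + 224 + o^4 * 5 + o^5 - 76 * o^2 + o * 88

Expanding (o - 2)*(o - 4)*(o + 2)*(o + 2)*(o + 7):
= -26 * o^3 + 224 + o^4 * 5 + o^5 - 76 * o^2 + o * 88
e) -26 * o^3 + 224 + o^4 * 5 + o^5 - 76 * o^2 + o * 88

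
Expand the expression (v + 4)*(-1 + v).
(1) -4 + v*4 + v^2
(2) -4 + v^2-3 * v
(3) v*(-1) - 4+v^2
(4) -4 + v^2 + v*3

Expanding (v + 4)*(-1 + v):
= -4 + v^2 + v*3
4) -4 + v^2 + v*3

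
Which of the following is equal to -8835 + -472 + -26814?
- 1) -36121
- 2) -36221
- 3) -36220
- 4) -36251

First: -8835 + -472 = -9307
Then: -9307 + -26814 = -36121
1) -36121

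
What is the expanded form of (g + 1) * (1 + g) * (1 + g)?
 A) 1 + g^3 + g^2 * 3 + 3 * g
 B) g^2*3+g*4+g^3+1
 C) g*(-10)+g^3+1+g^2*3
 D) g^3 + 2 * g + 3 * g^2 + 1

Expanding (g + 1) * (1 + g) * (1 + g):
= 1 + g^3 + g^2 * 3 + 3 * g
A) 1 + g^3 + g^2 * 3 + 3 * g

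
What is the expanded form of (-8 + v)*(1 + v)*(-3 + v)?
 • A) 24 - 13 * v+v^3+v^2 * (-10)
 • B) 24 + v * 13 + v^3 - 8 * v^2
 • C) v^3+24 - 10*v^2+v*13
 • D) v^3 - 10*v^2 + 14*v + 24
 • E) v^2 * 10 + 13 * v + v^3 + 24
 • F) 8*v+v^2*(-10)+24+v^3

Expanding (-8 + v)*(1 + v)*(-3 + v):
= v^3+24 - 10*v^2+v*13
C) v^3+24 - 10*v^2+v*13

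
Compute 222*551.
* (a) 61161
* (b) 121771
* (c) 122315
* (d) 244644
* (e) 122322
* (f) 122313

222 * 551 = 122322
e) 122322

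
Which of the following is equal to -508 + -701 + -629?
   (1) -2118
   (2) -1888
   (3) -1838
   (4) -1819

First: -508 + -701 = -1209
Then: -1209 + -629 = -1838
3) -1838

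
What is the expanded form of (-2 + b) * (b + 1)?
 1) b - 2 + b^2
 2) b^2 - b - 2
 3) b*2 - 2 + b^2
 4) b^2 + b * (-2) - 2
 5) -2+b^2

Expanding (-2 + b) * (b + 1):
= b^2 - b - 2
2) b^2 - b - 2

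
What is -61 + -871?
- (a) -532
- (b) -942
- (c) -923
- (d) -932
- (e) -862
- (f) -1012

-61 + -871 = -932
d) -932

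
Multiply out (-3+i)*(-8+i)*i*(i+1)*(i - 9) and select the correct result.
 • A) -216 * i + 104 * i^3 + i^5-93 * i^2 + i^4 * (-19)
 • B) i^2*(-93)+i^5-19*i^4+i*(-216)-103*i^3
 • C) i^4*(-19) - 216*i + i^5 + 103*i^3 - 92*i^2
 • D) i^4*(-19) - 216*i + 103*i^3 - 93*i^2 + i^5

Expanding (-3+i)*(-8+i)*i*(i+1)*(i - 9):
= i^4*(-19) - 216*i + 103*i^3 - 93*i^2 + i^5
D) i^4*(-19) - 216*i + 103*i^3 - 93*i^2 + i^5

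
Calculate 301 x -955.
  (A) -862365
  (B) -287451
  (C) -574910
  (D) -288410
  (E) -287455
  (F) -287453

301 * -955 = -287455
E) -287455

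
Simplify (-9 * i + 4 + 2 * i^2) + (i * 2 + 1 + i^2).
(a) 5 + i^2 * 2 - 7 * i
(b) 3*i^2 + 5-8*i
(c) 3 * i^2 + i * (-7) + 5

Adding the polynomials and combining like terms:
(-9*i + 4 + 2*i^2) + (i*2 + 1 + i^2)
= 3 * i^2 + i * (-7) + 5
c) 3 * i^2 + i * (-7) + 5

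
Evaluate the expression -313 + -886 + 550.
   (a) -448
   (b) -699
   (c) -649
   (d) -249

First: -313 + -886 = -1199
Then: -1199 + 550 = -649
c) -649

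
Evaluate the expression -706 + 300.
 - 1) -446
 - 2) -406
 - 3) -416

-706 + 300 = -406
2) -406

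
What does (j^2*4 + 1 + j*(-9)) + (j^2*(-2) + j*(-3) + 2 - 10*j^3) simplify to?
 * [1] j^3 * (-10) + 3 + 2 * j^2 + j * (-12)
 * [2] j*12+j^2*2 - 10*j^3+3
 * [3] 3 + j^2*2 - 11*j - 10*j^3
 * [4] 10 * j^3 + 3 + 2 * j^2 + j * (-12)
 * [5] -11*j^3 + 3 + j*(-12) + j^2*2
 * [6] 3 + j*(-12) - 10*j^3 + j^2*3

Adding the polynomials and combining like terms:
(j^2*4 + 1 + j*(-9)) + (j^2*(-2) + j*(-3) + 2 - 10*j^3)
= j^3 * (-10) + 3 + 2 * j^2 + j * (-12)
1) j^3 * (-10) + 3 + 2 * j^2 + j * (-12)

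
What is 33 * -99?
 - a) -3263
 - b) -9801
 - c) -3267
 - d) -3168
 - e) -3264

33 * -99 = -3267
c) -3267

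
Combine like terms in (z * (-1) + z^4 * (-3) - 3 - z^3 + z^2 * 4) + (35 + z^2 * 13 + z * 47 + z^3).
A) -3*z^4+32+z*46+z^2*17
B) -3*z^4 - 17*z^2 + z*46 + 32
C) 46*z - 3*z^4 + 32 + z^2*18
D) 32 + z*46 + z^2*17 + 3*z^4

Adding the polynomials and combining like terms:
(z*(-1) + z^4*(-3) - 3 - z^3 + z^2*4) + (35 + z^2*13 + z*47 + z^3)
= -3*z^4+32+z*46+z^2*17
A) -3*z^4+32+z*46+z^2*17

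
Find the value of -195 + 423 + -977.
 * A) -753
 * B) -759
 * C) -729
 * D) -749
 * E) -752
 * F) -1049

First: -195 + 423 = 228
Then: 228 + -977 = -749
D) -749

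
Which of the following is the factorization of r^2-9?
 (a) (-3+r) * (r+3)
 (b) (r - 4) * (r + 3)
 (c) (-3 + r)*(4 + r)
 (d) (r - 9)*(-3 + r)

We need to factor r^2-9.
The factored form is (-3+r) * (r+3).
a) (-3+r) * (r+3)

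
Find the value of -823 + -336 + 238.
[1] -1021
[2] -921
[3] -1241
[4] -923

First: -823 + -336 = -1159
Then: -1159 + 238 = -921
2) -921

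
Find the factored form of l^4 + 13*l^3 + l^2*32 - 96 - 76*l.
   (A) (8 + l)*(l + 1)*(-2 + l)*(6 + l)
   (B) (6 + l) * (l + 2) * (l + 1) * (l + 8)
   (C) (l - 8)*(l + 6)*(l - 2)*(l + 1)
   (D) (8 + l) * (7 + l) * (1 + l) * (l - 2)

We need to factor l^4 + 13*l^3 + l^2*32 - 96 - 76*l.
The factored form is (8 + l)*(l + 1)*(-2 + l)*(6 + l).
A) (8 + l)*(l + 1)*(-2 + l)*(6 + l)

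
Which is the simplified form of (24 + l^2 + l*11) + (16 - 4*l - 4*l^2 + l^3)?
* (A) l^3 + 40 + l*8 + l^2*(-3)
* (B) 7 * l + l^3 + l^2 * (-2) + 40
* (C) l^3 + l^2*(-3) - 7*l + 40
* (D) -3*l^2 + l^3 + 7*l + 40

Adding the polynomials and combining like terms:
(24 + l^2 + l*11) + (16 - 4*l - 4*l^2 + l^3)
= -3*l^2 + l^3 + 7*l + 40
D) -3*l^2 + l^3 + 7*l + 40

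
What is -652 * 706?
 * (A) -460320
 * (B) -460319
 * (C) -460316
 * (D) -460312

-652 * 706 = -460312
D) -460312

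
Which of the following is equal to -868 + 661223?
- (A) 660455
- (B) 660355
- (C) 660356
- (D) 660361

-868 + 661223 = 660355
B) 660355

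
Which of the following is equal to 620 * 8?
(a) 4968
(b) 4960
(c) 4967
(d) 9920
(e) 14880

620 * 8 = 4960
b) 4960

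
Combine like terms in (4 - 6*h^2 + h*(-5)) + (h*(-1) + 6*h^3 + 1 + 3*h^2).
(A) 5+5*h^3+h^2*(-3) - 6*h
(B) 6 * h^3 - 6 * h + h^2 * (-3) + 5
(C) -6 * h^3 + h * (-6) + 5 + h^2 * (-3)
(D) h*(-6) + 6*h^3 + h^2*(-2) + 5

Adding the polynomials and combining like terms:
(4 - 6*h^2 + h*(-5)) + (h*(-1) + 6*h^3 + 1 + 3*h^2)
= 6 * h^3 - 6 * h + h^2 * (-3) + 5
B) 6 * h^3 - 6 * h + h^2 * (-3) + 5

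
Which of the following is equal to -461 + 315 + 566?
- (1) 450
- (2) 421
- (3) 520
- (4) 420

First: -461 + 315 = -146
Then: -146 + 566 = 420
4) 420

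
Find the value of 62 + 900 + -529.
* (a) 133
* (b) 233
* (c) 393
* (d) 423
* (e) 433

First: 62 + 900 = 962
Then: 962 + -529 = 433
e) 433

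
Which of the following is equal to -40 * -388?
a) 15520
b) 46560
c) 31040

-40 * -388 = 15520
a) 15520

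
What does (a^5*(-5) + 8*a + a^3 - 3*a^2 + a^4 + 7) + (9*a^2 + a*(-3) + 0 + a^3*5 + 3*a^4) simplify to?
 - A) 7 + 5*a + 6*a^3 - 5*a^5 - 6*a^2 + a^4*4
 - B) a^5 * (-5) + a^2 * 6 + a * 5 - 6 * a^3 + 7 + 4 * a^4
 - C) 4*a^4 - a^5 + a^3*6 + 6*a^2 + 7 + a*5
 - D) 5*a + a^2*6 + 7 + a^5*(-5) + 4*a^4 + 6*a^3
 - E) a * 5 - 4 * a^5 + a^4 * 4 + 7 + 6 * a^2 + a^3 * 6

Adding the polynomials and combining like terms:
(a^5*(-5) + 8*a + a^3 - 3*a^2 + a^4 + 7) + (9*a^2 + a*(-3) + 0 + a^3*5 + 3*a^4)
= 5*a + a^2*6 + 7 + a^5*(-5) + 4*a^4 + 6*a^3
D) 5*a + a^2*6 + 7 + a^5*(-5) + 4*a^4 + 6*a^3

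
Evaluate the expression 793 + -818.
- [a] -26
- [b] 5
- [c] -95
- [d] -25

793 + -818 = -25
d) -25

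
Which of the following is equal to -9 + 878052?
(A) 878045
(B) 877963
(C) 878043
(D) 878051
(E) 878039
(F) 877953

-9 + 878052 = 878043
C) 878043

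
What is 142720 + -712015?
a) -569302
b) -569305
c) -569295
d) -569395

142720 + -712015 = -569295
c) -569295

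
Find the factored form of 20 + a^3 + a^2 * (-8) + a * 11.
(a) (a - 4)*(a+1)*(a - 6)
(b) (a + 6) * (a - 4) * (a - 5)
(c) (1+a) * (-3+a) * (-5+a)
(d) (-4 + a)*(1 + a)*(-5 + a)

We need to factor 20 + a^3 + a^2 * (-8) + a * 11.
The factored form is (-4 + a)*(1 + a)*(-5 + a).
d) (-4 + a)*(1 + a)*(-5 + a)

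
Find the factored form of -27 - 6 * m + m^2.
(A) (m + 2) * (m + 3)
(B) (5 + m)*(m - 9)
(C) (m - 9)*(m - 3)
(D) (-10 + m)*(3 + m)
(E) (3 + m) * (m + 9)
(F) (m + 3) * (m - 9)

We need to factor -27 - 6 * m + m^2.
The factored form is (m + 3) * (m - 9).
F) (m + 3) * (m - 9)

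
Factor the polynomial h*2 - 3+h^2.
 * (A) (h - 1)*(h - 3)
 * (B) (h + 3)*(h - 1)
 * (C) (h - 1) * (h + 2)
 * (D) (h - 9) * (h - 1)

We need to factor h*2 - 3+h^2.
The factored form is (h + 3)*(h - 1).
B) (h + 3)*(h - 1)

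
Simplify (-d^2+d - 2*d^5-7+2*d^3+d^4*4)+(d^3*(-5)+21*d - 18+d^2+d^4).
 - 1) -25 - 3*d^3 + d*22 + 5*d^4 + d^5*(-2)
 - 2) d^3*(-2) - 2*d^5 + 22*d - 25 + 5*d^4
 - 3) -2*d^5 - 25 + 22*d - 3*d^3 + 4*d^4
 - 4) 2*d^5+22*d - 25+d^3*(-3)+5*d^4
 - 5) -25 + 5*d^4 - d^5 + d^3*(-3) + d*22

Adding the polynomials and combining like terms:
(-d^2 + d - 2*d^5 - 7 + 2*d^3 + d^4*4) + (d^3*(-5) + 21*d - 18 + d^2 + d^4)
= -25 - 3*d^3 + d*22 + 5*d^4 + d^5*(-2)
1) -25 - 3*d^3 + d*22 + 5*d^4 + d^5*(-2)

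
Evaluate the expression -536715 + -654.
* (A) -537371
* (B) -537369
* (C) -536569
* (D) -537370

-536715 + -654 = -537369
B) -537369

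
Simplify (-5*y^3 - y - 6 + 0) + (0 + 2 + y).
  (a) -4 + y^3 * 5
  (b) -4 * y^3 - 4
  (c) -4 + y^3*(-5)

Adding the polynomials and combining like terms:
(-5*y^3 - y - 6 + 0) + (0 + 2 + y)
= -4 + y^3*(-5)
c) -4 + y^3*(-5)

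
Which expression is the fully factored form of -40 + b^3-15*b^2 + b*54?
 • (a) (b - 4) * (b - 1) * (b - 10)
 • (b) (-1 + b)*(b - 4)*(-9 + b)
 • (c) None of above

We need to factor -40 + b^3-15*b^2 + b*54.
The factored form is (b - 4) * (b - 1) * (b - 10).
a) (b - 4) * (b - 1) * (b - 10)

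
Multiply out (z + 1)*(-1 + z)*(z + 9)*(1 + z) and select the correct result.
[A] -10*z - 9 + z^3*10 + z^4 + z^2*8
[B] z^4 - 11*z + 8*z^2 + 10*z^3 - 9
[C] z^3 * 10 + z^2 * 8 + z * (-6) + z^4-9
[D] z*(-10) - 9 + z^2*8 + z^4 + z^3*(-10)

Expanding (z + 1)*(-1 + z)*(z + 9)*(1 + z):
= -10*z - 9 + z^3*10 + z^4 + z^2*8
A) -10*z - 9 + z^3*10 + z^4 + z^2*8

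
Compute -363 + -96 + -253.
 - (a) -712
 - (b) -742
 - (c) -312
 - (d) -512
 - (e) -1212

First: -363 + -96 = -459
Then: -459 + -253 = -712
a) -712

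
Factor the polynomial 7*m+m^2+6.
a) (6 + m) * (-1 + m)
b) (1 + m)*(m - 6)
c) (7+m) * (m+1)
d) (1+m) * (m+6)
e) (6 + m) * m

We need to factor 7*m+m^2+6.
The factored form is (1+m) * (m+6).
d) (1+m) * (m+6)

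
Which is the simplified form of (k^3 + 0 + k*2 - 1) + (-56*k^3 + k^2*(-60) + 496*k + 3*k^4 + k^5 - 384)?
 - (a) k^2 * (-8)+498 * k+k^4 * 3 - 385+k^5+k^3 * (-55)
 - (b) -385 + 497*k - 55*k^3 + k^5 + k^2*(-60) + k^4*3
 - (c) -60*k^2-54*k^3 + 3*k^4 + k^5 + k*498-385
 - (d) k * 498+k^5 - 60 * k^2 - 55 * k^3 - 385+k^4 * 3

Adding the polynomials and combining like terms:
(k^3 + 0 + k*2 - 1) + (-56*k^3 + k^2*(-60) + 496*k + 3*k^4 + k^5 - 384)
= k * 498+k^5 - 60 * k^2 - 55 * k^3 - 385+k^4 * 3
d) k * 498+k^5 - 60 * k^2 - 55 * k^3 - 385+k^4 * 3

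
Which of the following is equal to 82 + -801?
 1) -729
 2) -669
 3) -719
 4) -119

82 + -801 = -719
3) -719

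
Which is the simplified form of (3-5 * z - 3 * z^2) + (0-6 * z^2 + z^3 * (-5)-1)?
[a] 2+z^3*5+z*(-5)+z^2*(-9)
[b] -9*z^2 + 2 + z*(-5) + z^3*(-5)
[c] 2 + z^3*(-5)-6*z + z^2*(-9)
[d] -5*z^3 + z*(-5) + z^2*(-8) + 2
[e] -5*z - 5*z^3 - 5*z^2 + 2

Adding the polynomials and combining like terms:
(3 - 5*z - 3*z^2) + (0 - 6*z^2 + z^3*(-5) - 1)
= -9*z^2 + 2 + z*(-5) + z^3*(-5)
b) -9*z^2 + 2 + z*(-5) + z^3*(-5)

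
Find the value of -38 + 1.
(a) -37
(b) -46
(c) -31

-38 + 1 = -37
a) -37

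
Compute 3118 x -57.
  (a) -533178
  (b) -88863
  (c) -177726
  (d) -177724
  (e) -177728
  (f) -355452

3118 * -57 = -177726
c) -177726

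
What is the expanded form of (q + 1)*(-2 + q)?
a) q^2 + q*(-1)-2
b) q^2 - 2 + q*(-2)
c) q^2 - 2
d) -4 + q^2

Expanding (q + 1)*(-2 + q):
= q^2 + q*(-1)-2
a) q^2 + q*(-1)-2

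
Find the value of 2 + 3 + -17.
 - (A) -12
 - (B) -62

First: 2 + 3 = 5
Then: 5 + -17 = -12
A) -12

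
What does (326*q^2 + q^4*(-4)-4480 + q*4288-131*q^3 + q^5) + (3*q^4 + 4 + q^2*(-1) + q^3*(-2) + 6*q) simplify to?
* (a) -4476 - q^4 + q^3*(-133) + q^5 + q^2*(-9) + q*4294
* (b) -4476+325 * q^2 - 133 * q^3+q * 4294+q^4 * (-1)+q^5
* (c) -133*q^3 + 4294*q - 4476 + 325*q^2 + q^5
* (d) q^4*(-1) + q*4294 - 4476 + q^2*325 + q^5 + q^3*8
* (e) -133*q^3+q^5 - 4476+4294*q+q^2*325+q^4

Adding the polynomials and combining like terms:
(326*q^2 + q^4*(-4) - 4480 + q*4288 - 131*q^3 + q^5) + (3*q^4 + 4 + q^2*(-1) + q^3*(-2) + 6*q)
= -4476+325 * q^2 - 133 * q^3+q * 4294+q^4 * (-1)+q^5
b) -4476+325 * q^2 - 133 * q^3+q * 4294+q^4 * (-1)+q^5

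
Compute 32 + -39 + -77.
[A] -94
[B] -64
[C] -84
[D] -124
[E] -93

First: 32 + -39 = -7
Then: -7 + -77 = -84
C) -84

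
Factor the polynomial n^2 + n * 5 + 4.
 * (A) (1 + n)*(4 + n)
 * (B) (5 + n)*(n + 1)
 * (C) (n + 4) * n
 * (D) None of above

We need to factor n^2 + n * 5 + 4.
The factored form is (1 + n)*(4 + n).
A) (1 + n)*(4 + n)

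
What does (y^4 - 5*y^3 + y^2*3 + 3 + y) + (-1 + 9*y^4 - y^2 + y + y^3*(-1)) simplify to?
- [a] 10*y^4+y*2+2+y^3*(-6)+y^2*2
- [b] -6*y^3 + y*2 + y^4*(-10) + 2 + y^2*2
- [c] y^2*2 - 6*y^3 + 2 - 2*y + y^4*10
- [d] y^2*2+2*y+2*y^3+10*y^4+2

Adding the polynomials and combining like terms:
(y^4 - 5*y^3 + y^2*3 + 3 + y) + (-1 + 9*y^4 - y^2 + y + y^3*(-1))
= 10*y^4+y*2+2+y^3*(-6)+y^2*2
a) 10*y^4+y*2+2+y^3*(-6)+y^2*2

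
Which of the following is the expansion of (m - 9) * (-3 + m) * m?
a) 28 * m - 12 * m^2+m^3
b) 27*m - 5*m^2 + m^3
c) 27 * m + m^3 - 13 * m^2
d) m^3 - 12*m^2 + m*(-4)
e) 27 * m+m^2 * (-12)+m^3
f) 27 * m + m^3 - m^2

Expanding (m - 9) * (-3 + m) * m:
= 27 * m+m^2 * (-12)+m^3
e) 27 * m+m^2 * (-12)+m^3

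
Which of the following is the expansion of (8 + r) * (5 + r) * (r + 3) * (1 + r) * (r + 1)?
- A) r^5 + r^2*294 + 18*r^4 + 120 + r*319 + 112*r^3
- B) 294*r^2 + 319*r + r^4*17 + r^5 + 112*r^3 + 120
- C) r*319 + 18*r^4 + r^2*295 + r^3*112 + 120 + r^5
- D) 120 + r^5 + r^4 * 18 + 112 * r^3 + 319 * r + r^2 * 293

Expanding (8 + r) * (5 + r) * (r + 3) * (1 + r) * (r + 1):
= r^5 + r^2*294 + 18*r^4 + 120 + r*319 + 112*r^3
A) r^5 + r^2*294 + 18*r^4 + 120 + r*319 + 112*r^3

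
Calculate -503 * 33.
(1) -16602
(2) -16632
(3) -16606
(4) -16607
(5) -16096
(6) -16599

-503 * 33 = -16599
6) -16599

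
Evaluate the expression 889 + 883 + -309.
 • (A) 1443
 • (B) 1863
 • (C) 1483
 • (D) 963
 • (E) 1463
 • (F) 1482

First: 889 + 883 = 1772
Then: 1772 + -309 = 1463
E) 1463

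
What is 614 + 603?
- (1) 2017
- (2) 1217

614 + 603 = 1217
2) 1217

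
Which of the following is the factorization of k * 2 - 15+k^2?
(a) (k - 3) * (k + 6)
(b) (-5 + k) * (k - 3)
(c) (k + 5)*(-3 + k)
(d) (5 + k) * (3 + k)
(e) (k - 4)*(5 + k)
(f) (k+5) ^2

We need to factor k * 2 - 15+k^2.
The factored form is (k + 5)*(-3 + k).
c) (k + 5)*(-3 + k)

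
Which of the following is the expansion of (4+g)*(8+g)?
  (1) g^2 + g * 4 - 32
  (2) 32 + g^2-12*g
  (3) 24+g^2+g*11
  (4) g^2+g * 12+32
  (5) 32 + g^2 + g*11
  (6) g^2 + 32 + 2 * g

Expanding (4+g)*(8+g):
= g^2+g * 12+32
4) g^2+g * 12+32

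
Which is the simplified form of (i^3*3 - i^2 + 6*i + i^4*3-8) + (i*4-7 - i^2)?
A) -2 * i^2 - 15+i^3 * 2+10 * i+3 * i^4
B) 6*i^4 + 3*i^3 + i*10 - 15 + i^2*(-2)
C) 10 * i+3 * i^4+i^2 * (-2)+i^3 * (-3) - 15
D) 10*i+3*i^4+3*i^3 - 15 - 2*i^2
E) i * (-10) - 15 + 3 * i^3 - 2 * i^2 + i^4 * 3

Adding the polynomials and combining like terms:
(i^3*3 - i^2 + 6*i + i^4*3 - 8) + (i*4 - 7 - i^2)
= 10*i+3*i^4+3*i^3 - 15 - 2*i^2
D) 10*i+3*i^4+3*i^3 - 15 - 2*i^2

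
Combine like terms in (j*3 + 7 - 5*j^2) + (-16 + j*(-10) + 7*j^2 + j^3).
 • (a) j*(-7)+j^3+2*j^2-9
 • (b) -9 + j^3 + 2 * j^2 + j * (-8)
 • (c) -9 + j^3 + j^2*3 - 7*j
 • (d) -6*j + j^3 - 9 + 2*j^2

Adding the polynomials and combining like terms:
(j*3 + 7 - 5*j^2) + (-16 + j*(-10) + 7*j^2 + j^3)
= j*(-7)+j^3+2*j^2-9
a) j*(-7)+j^3+2*j^2-9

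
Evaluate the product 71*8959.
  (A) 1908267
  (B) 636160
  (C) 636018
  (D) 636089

71 * 8959 = 636089
D) 636089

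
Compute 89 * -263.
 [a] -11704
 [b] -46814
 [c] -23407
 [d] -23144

89 * -263 = -23407
c) -23407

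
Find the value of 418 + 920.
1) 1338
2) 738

418 + 920 = 1338
1) 1338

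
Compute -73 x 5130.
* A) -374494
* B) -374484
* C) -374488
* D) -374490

-73 * 5130 = -374490
D) -374490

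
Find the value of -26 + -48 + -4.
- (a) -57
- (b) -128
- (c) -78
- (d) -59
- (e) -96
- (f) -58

First: -26 + -48 = -74
Then: -74 + -4 = -78
c) -78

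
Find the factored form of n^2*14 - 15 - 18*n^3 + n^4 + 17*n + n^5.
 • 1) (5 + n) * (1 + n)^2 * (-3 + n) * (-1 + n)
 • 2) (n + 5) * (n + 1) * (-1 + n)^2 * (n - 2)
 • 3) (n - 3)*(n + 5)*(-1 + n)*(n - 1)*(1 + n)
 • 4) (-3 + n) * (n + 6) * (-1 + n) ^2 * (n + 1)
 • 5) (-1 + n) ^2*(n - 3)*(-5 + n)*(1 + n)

We need to factor n^2*14 - 15 - 18*n^3 + n^4 + 17*n + n^5.
The factored form is (n - 3)*(n + 5)*(-1 + n)*(n - 1)*(1 + n).
3) (n - 3)*(n + 5)*(-1 + n)*(n - 1)*(1 + n)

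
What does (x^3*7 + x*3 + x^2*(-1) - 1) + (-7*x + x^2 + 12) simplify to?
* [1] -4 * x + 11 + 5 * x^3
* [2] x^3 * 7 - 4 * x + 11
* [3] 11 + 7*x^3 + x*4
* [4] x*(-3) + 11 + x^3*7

Adding the polynomials and combining like terms:
(x^3*7 + x*3 + x^2*(-1) - 1) + (-7*x + x^2 + 12)
= x^3 * 7 - 4 * x + 11
2) x^3 * 7 - 4 * x + 11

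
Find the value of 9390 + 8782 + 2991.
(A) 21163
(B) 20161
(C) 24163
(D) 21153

First: 9390 + 8782 = 18172
Then: 18172 + 2991 = 21163
A) 21163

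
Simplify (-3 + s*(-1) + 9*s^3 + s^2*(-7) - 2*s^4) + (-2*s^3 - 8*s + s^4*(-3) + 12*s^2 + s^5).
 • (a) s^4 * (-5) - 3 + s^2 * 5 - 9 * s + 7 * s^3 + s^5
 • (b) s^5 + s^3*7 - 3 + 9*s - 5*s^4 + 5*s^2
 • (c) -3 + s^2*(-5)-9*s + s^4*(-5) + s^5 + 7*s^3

Adding the polynomials and combining like terms:
(-3 + s*(-1) + 9*s^3 + s^2*(-7) - 2*s^4) + (-2*s^3 - 8*s + s^4*(-3) + 12*s^2 + s^5)
= s^4 * (-5) - 3 + s^2 * 5 - 9 * s + 7 * s^3 + s^5
a) s^4 * (-5) - 3 + s^2 * 5 - 9 * s + 7 * s^3 + s^5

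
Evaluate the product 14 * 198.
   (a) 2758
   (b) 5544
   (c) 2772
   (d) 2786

14 * 198 = 2772
c) 2772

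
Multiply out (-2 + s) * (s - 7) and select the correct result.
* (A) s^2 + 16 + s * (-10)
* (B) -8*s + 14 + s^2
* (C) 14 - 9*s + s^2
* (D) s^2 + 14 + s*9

Expanding (-2 + s) * (s - 7):
= 14 - 9*s + s^2
C) 14 - 9*s + s^2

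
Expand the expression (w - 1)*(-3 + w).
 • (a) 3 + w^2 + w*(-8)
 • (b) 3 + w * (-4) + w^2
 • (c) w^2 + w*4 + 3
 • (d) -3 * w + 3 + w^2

Expanding (w - 1)*(-3 + w):
= 3 + w * (-4) + w^2
b) 3 + w * (-4) + w^2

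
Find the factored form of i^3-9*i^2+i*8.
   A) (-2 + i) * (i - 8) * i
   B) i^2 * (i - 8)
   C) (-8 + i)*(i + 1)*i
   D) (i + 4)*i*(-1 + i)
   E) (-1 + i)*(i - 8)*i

We need to factor i^3-9*i^2+i*8.
The factored form is (-1 + i)*(i - 8)*i.
E) (-1 + i)*(i - 8)*i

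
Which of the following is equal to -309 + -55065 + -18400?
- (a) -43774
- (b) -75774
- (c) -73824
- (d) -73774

First: -309 + -55065 = -55374
Then: -55374 + -18400 = -73774
d) -73774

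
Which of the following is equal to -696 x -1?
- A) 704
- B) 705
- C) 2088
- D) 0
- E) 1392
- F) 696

-696 * -1 = 696
F) 696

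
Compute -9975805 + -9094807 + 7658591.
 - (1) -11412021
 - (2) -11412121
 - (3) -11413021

First: -9975805 + -9094807 = -19070612
Then: -19070612 + 7658591 = -11412021
1) -11412021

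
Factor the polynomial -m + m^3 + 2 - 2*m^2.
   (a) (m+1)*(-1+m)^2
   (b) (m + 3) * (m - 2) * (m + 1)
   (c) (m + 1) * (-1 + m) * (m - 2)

We need to factor -m + m^3 + 2 - 2*m^2.
The factored form is (m + 1) * (-1 + m) * (m - 2).
c) (m + 1) * (-1 + m) * (m - 2)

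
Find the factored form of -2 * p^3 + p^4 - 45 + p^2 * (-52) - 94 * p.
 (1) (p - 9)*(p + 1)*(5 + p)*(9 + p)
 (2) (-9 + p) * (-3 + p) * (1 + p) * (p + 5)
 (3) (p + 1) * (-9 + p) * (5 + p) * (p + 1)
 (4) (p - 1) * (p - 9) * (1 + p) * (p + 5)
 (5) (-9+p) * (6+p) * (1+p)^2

We need to factor -2 * p^3 + p^4 - 45 + p^2 * (-52) - 94 * p.
The factored form is (p + 1) * (-9 + p) * (5 + p) * (p + 1).
3) (p + 1) * (-9 + p) * (5 + p) * (p + 1)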